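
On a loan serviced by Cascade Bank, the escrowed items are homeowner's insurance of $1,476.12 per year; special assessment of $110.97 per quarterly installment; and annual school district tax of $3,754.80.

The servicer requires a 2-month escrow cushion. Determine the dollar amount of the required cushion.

Homeowner's insurance = $1,476.12 per year
Special assessment = $110.97 × 4 = $443.88 per year
School district tax = $3,754.80 per year
Total annual escrow = $1,476.12 + $443.88 + $3,754.80 = $5,674.80
Base monthly escrow = $5,674.80 / 12 = $472.90
Cushion = 2 × $472.90 = $945.80

$945.80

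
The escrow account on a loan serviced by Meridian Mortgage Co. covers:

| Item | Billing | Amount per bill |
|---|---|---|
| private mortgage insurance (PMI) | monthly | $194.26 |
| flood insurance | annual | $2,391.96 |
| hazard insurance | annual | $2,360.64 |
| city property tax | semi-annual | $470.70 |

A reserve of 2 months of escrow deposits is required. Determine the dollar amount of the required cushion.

Private mortgage insurance (PMI): $194.26 × 12 = $2,331.12 per year
Flood insurance: $2,391.96 per year
Hazard insurance: $2,360.64 per year
City property tax: $470.70 × 2 = $941.40 per year
Combined annual = $8,025.12
Monthly = $8,025.12 ÷ 12 = $668.76
Required cushion = 2 × $668.76 = $1,337.52

$1,337.52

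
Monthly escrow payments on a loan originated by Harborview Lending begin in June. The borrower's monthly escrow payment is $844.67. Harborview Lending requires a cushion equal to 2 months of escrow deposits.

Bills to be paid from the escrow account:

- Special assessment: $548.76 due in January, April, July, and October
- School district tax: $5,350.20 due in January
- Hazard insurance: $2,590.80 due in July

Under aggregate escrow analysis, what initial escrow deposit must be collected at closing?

Cushion = 2 × $844.67 = $1,689.34
Trial balance (start $0, +$844.67 each month, − disbursements):
  Jun: +$844.67 → $844.67
  Jul: +$844.67 − $3,139.56 → -$1,450.22
  Aug: +$844.67 → -$605.55
  Sep: +$844.67 → $239.12
  Oct: +$844.67 − $548.76 → $535.03
  Nov: +$844.67 → $1,379.70
  Dec: +$844.67 → $2,224.37
  Jan: +$844.67 − $5,898.96 → -$2,829.92
  Feb: +$844.67 → -$1,985.25
  Mar: +$844.67 → -$1,140.58
  Apr: +$844.67 − $548.76 → -$844.67
  May: +$844.67 → $0.00
Lowest trial balance = -$2,829.92 (Jan)
Initial deposit = cushion − low point = $1,689.34 − (-$2,829.92) = $4,519.26

$4,519.26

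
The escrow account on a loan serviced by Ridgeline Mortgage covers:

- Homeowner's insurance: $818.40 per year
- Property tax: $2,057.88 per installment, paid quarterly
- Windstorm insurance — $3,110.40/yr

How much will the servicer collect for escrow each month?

Homeowner's insurance — $818.40
Property tax — $2,057.88 × 4 = $8,231.52
Windstorm insurance — $3,110.40
Total annual escrow = $818.40 + $8,231.52 + $3,110.40 = $12,160.32
Base monthly escrow = $12,160.32 / 12 = $1,013.36

$1,013.36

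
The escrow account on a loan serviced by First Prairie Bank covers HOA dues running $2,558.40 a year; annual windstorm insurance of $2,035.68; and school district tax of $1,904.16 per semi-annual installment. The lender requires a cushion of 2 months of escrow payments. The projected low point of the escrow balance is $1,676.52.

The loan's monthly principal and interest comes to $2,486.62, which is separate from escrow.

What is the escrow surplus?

$276.12

HOA dues — $2,558.40
Windstorm insurance — $2,035.68
School district tax — $1,904.16 × 2 = $3,808.32
Annual escrow total = $8,402.40
Base monthly escrow = $8,402.40 ÷ 12 = $700.20
Required cushion = 2 × $700.20 = $1,400.40
Excess over cushion: $1,676.52 − $1,400.40 = $276.12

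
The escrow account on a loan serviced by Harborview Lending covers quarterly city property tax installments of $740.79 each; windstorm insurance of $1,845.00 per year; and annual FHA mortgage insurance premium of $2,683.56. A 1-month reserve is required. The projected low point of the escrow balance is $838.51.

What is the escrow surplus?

$214.20

City property tax — $740.79 × 4 = $2,963.16/yr
Windstorm insurance — $1,845.00/yr
FHA mortgage insurance premium — $2,683.56/yr
Annual escrow total = $7,491.72
Monthly = $7,491.72 / 12 = $624.31
Required reserve = 1 × $624.31 = $624.31
Surplus = $838.51 − $624.31 = $214.20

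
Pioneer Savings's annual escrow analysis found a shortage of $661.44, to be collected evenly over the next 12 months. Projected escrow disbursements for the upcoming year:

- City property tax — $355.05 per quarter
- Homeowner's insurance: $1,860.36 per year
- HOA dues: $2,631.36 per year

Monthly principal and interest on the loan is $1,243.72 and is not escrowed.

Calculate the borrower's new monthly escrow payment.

City property tax: $355.05 × 4 = $1,420.20/yr
Homeowner's insurance: $1,860.36/yr
HOA dues: $2,631.36/yr
Total annual escrow = $5,911.92
Monthly = $5,911.92 / 12 = $492.66
Monthly shortage recovery: $661.44 ÷ 12 = $55.12
New monthly escrow = $492.66 + $55.12 = $547.78

$547.78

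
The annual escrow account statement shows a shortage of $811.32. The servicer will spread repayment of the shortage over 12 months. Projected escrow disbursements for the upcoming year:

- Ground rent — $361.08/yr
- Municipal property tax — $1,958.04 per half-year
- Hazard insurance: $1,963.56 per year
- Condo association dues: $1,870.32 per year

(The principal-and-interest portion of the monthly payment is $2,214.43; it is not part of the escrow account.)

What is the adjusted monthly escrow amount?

$743.53

Ground rent: $361.08/yr
Municipal property tax: $1,958.04 × 2 = $3,916.08/yr
Hazard insurance: $1,963.56/yr
Condo association dues: $1,870.32/yr
Annual escrow total = $361.08 + $3,916.08 + $1,963.56 + $1,870.32 = $8,111.04
Monthly = $8,111.04 ÷ 12 = $675.92
Shortage spread = $811.32 / 12 = $67.61/mo
New monthly escrow = $675.92 + $67.61 = $743.53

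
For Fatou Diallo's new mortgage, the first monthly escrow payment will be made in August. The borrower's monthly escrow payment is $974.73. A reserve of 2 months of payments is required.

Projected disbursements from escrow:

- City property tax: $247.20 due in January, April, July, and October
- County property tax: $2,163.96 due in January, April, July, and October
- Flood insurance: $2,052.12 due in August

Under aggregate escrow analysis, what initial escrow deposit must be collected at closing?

Cushion = 2 × $974.73 = $1,949.46
Trial balance (start $0, +$974.73 each month, − disbursements):
  Aug: +$974.73 − $2,052.12 → -$1,077.39
  Sep: +$974.73 → -$102.66
  Oct: +$974.73 − $2,411.16 → -$1,539.09
  Nov: +$974.73 → -$564.36
  Dec: +$974.73 → $410.37
  Jan: +$974.73 − $2,411.16 → -$1,026.06
  Feb: +$974.73 → -$51.33
  Mar: +$974.73 → $923.40
  Apr: +$974.73 − $2,411.16 → -$513.03
  May: +$974.73 → $461.70
  Jun: +$974.73 → $1,436.43
  Jul: +$974.73 − $2,411.16 → $0.00
Lowest trial balance = -$1,539.09 (Oct)
Initial deposit = cushion − low point = $1,949.46 − (-$1,539.09) = $3,488.55

$3,488.55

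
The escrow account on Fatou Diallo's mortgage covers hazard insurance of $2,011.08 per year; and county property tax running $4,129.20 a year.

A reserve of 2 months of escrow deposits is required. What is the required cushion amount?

$1,023.38

Hazard insurance = $2,011.08
County property tax = $4,129.20
Yearly total = $6,140.28
Monthly escrow = $6,140.28 ÷ 12 = $511.69
Cushion = 2 × $511.69 = $1,023.38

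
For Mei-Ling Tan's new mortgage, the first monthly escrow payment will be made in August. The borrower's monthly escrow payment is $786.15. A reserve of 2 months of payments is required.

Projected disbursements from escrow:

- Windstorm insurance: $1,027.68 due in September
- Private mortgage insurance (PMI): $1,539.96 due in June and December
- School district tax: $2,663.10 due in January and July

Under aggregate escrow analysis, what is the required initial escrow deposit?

$2,086.14

Cushion = 2 × $786.15 = $1,572.30
Trial balance (start $0, +$786.15 each month, − disbursements):
  Aug: +$786.15 → $786.15
  Sep: +$786.15 − $1,027.68 → $544.62
  Oct: +$786.15 → $1,330.77
  Nov: +$786.15 → $2,116.92
  Dec: +$786.15 − $1,539.96 → $1,363.11
  Jan: +$786.15 − $2,663.10 → -$513.84
  Feb: +$786.15 → $272.31
  Mar: +$786.15 → $1,058.46
  Apr: +$786.15 → $1,844.61
  May: +$786.15 → $2,630.76
  Jun: +$786.15 − $1,539.96 → $1,876.95
  Jul: +$786.15 − $2,663.10 → $0.00
Lowest trial balance = -$513.84 (Jan)
Initial deposit = cushion − low point = $1,572.30 − (-$513.84) = $2,086.14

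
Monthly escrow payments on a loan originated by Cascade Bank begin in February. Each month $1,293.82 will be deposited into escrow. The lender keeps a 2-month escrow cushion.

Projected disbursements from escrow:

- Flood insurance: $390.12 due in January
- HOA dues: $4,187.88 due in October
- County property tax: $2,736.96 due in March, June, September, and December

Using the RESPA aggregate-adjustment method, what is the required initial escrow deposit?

$3,491.34

Cushion = 2 × $1,293.82 = $2,587.64
Trial balance (start $0, +$1,293.82 each month, − disbursements):
  Feb: +$1,293.82 → $1,293.82
  Mar: +$1,293.82 − $2,736.96 → -$149.32
  Apr: +$1,293.82 → $1,144.50
  May: +$1,293.82 → $2,438.32
  Jun: +$1,293.82 − $2,736.96 → $995.18
  Jul: +$1,293.82 → $2,289.00
  Aug: +$1,293.82 → $3,582.82
  Sep: +$1,293.82 − $2,736.96 → $2,139.68
  Oct: +$1,293.82 − $4,187.88 → -$754.38
  Nov: +$1,293.82 → $539.44
  Dec: +$1,293.82 − $2,736.96 → -$903.70
  Jan: +$1,293.82 − $390.12 → $0.00
Lowest trial balance = -$903.70 (Dec)
Initial deposit = cushion − low point = $2,587.64 − (-$903.70) = $3,491.34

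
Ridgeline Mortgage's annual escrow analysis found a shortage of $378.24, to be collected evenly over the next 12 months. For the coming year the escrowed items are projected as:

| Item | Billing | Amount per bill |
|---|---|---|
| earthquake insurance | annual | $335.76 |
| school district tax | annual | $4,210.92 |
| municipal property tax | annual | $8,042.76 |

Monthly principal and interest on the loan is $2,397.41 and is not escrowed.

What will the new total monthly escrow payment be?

$1,080.64

Earthquake insurance — $335.76
School district tax — $4,210.92
Municipal property tax — $8,042.76
Annual escrow total = $12,589.44
Base monthly escrow = $12,589.44 ÷ 12 = $1,049.12
Shortage per month = $378.24 / 12 = $31.52
Adjusted monthly = $1,049.12 + $31.52 = $1,080.64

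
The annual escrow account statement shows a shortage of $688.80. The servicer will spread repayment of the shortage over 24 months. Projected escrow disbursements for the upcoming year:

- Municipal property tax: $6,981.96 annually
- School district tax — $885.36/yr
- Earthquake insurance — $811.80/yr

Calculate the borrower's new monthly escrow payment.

Municipal property tax: $6,981.96 annually
School district tax: $885.36 annually
Earthquake insurance: $811.80 annually
Annual escrow total = $8,679.12
Monthly escrow = $8,679.12 ÷ 12 = $723.26
Shortage spread = $688.80 ÷ 24 = $28.70/mo
Adjusted monthly = $723.26 + $28.70 = $751.96

$751.96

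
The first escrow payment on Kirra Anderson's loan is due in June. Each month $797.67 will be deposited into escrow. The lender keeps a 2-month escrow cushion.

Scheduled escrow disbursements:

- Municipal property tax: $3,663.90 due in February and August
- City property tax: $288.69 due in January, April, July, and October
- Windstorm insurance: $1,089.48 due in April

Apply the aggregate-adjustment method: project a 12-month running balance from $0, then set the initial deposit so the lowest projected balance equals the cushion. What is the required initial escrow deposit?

Cushion = 2 × $797.67 = $1,595.34
Trial balance (start $0, +$797.67 each month, − disbursements):
  Jun: +$797.67 → $797.67
  Jul: +$797.67 − $288.69 → $1,306.65
  Aug: +$797.67 − $3,663.90 → -$1,559.58
  Sep: +$797.67 → -$761.91
  Oct: +$797.67 − $288.69 → -$252.93
  Nov: +$797.67 → $544.74
  Dec: +$797.67 → $1,342.41
  Jan: +$797.67 − $288.69 → $1,851.39
  Feb: +$797.67 − $3,663.90 → -$1,014.84
  Mar: +$797.67 → -$217.17
  Apr: +$797.67 − $1,378.17 → -$797.67
  May: +$797.67 → $0.00
Lowest trial balance = -$1,559.58 (Aug)
Initial deposit = cushion − low point = $1,595.34 − (-$1,559.58) = $3,154.92

$3,154.92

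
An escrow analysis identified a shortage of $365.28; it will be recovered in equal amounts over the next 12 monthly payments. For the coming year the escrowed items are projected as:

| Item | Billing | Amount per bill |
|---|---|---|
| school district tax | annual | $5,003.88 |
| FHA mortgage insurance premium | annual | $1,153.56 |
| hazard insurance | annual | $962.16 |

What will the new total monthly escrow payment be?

School district tax = $5,003.88 per year
FHA mortgage insurance premium = $1,153.56 per year
Hazard insurance = $962.16 per year
Combined annual = $5,003.88 + $1,153.56 + $962.16 = $7,119.60
Monthly escrow = $7,119.60 ÷ 12 = $593.30
Monthly shortage recovery: $365.28 ÷ 12 = $30.44
New monthly escrow = $593.30 + $30.44 = $623.74

$623.74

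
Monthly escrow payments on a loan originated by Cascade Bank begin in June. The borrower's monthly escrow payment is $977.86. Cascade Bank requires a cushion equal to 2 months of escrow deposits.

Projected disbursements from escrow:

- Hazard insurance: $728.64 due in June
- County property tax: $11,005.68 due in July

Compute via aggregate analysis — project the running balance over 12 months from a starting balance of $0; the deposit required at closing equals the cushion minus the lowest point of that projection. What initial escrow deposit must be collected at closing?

$11,734.32

Cushion = 2 × $977.86 = $1,955.72
Trial balance (start $0, +$977.86 each month, − disbursements):
  Jun: +$977.86 − $728.64 → $249.22
  Jul: +$977.86 − $11,005.68 → -$9,778.60
  Aug: +$977.86 → -$8,800.74
  Sep: +$977.86 → -$7,822.88
  Oct: +$977.86 → -$6,845.02
  Nov: +$977.86 → -$5,867.16
  Dec: +$977.86 → -$4,889.30
  Jan: +$977.86 → -$3,911.44
  Feb: +$977.86 → -$2,933.58
  Mar: +$977.86 → -$1,955.72
  Apr: +$977.86 → -$977.86
  May: +$977.86 → $0.00
Lowest trial balance = -$9,778.60 (Jul)
Initial deposit = cushion − low point = $1,955.72 − (-$9,778.60) = $11,734.32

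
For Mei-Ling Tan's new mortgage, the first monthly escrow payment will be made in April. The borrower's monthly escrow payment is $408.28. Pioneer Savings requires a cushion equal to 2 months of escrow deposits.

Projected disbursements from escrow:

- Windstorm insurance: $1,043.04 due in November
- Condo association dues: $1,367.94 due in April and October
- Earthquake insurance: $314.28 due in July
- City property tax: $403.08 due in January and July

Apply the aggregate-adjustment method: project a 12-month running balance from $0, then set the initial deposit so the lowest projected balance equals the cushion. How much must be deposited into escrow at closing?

Cushion = 2 × $408.28 = $816.56
Trial balance (start $0, +$408.28 each month, − disbursements):
  Apr: +$408.28 − $1,367.94 → -$959.66
  May: +$408.28 → -$551.38
  Jun: +$408.28 → -$143.10
  Jul: +$408.28 − $717.36 → -$452.18
  Aug: +$408.28 → -$43.90
  Sep: +$408.28 → $364.38
  Oct: +$408.28 − $1,367.94 → -$595.28
  Nov: +$408.28 − $1,043.04 → -$1,230.04
  Dec: +$408.28 → -$821.76
  Jan: +$408.28 − $403.08 → -$816.56
  Feb: +$408.28 → -$408.28
  Mar: +$408.28 → $0.00
Lowest trial balance = -$1,230.04 (Nov)
Initial deposit = cushion − low point = $816.56 − (-$1,230.04) = $2,046.60

$2,046.60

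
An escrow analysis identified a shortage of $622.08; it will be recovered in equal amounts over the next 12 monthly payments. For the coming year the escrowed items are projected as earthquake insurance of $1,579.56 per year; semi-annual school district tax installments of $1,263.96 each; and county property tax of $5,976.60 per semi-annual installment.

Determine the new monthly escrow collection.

$1,390.23

Earthquake insurance — $1,579.56 per year
School district tax — $1,263.96 × 2 = $2,527.92 per year
County property tax — $5,976.60 × 2 = $11,953.20 per year
Yearly total = $1,579.56 + $2,527.92 + $11,953.20 = $16,060.68
Monthly escrow = $16,060.68 / 12 = $1,338.39
Monthly shortage recovery: $622.08 / 12 = $51.84
New monthly escrow = $1,338.39 + $51.84 = $1,390.23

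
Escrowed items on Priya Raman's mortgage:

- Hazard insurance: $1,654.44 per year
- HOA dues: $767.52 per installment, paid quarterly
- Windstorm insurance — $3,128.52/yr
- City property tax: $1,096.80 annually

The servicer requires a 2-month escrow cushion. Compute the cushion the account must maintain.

$1,491.64

Hazard insurance — $1,654.44 per year
HOA dues — $767.52 × 4 = $3,070.08 per year
Windstorm insurance — $3,128.52 per year
City property tax — $1,096.80 per year
Combined annual = $8,949.84
Per month = $8,949.84 ÷ 12 = $745.82
Cushion = 2 × $745.82 = $1,491.64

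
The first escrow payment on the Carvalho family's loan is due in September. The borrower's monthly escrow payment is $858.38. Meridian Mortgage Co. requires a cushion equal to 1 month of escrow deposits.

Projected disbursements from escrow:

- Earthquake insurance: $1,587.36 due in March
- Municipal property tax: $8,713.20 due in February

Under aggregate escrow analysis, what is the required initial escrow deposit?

Cushion = 1 × $858.38 = $858.38
Trial balance (start $0, +$858.38 each month, − disbursements):
  Sep: +$858.38 → $858.38
  Oct: +$858.38 → $1,716.76
  Nov: +$858.38 → $2,575.14
  Dec: +$858.38 → $3,433.52
  Jan: +$858.38 → $4,291.90
  Feb: +$858.38 − $8,713.20 → -$3,562.92
  Mar: +$858.38 − $1,587.36 → -$4,291.90
  Apr: +$858.38 → -$3,433.52
  May: +$858.38 → -$2,575.14
  Jun: +$858.38 → -$1,716.76
  Jul: +$858.38 → -$858.38
  Aug: +$858.38 → $0.00
Lowest trial balance = -$4,291.90 (Mar)
Initial deposit = cushion − low point = $858.38 − (-$4,291.90) = $5,150.28

$5,150.28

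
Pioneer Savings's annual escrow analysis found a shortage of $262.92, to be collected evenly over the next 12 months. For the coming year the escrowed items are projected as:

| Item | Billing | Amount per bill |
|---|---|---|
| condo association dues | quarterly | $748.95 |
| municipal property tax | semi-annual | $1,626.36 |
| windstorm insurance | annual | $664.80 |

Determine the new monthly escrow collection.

Condo association dues = $748.95 × 4 = $2,995.80/yr
Municipal property tax = $1,626.36 × 2 = $3,252.72/yr
Windstorm insurance = $664.80/yr
Combined annual = $2,995.80 + $3,252.72 + $664.80 = $6,913.32
Monthly = $6,913.32 ÷ 12 = $576.11
Monthly shortage recovery: $262.92 ÷ 12 = $21.91
Adjusted monthly = $576.11 + $21.91 = $598.02

$598.02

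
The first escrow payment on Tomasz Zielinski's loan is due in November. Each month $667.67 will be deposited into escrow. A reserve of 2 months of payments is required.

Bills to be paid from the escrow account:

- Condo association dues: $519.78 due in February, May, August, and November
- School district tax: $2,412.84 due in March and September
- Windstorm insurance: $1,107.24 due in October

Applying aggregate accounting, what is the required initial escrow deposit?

Cushion = 2 × $667.67 = $1,335.34
Trial balance (start $0, +$667.67 each month, − disbursements):
  Nov: +$667.67 − $519.78 → $147.89
  Dec: +$667.67 → $815.56
  Jan: +$667.67 → $1,483.23
  Feb: +$667.67 − $519.78 → $1,631.12
  Mar: +$667.67 − $2,412.84 → -$114.05
  Apr: +$667.67 → $553.62
  May: +$667.67 − $519.78 → $701.51
  Jun: +$667.67 → $1,369.18
  Jul: +$667.67 → $2,036.85
  Aug: +$667.67 − $519.78 → $2,184.74
  Sep: +$667.67 − $2,412.84 → $439.57
  Oct: +$667.67 − $1,107.24 → $0.00
Lowest trial balance = -$114.05 (Mar)
Initial deposit = cushion − low point = $1,335.34 − (-$114.05) = $1,449.39

$1,449.39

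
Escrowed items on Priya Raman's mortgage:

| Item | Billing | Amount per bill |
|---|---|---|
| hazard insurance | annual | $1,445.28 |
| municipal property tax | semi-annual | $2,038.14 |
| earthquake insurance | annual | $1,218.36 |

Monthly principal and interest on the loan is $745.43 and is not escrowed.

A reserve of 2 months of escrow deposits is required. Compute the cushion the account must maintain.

$1,123.32

Hazard insurance: $1,445.28
Municipal property tax: $2,038.14 × 2 = $4,076.28
Earthquake insurance: $1,218.36
Total annual escrow = $1,445.28 + $4,076.28 + $1,218.36 = $6,739.92
Base monthly escrow = $6,739.92 / 12 = $561.66
Cushion = 2 × $561.66 = $1,123.32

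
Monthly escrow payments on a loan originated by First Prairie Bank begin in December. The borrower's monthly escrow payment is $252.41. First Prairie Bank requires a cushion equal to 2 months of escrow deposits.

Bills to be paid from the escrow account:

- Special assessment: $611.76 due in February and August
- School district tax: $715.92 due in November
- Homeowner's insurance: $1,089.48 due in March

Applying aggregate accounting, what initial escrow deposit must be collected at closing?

Cushion = 2 × $252.41 = $504.82
Trial balance (start $0, +$252.41 each month, − disbursements):
  Dec: +$252.41 → $252.41
  Jan: +$252.41 → $504.82
  Feb: +$252.41 − $611.76 → $145.47
  Mar: +$252.41 − $1,089.48 → -$691.60
  Apr: +$252.41 → -$439.19
  May: +$252.41 → -$186.78
  Jun: +$252.41 → $65.63
  Jul: +$252.41 → $318.04
  Aug: +$252.41 − $611.76 → -$41.31
  Sep: +$252.41 → $211.10
  Oct: +$252.41 → $463.51
  Nov: +$252.41 − $715.92 → $0.00
Lowest trial balance = -$691.60 (Mar)
Initial deposit = cushion − low point = $504.82 − (-$691.60) = $1,196.42

$1,196.42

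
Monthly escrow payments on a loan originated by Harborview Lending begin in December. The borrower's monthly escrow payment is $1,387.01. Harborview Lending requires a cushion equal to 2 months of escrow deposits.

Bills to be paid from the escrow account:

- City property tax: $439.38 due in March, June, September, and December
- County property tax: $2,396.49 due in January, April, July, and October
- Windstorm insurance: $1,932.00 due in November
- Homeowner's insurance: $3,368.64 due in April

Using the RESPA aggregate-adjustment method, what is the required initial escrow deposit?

Cushion = 2 × $1,387.01 = $2,774.02
Trial balance (start $0, +$1,387.01 each month, − disbursements):
  Dec: +$1,387.01 − $439.38 → $947.63
  Jan: +$1,387.01 − $2,396.49 → -$61.85
  Feb: +$1,387.01 → $1,325.16
  Mar: +$1,387.01 − $439.38 → $2,272.79
  Apr: +$1,387.01 − $5,765.13 → -$2,105.33
  May: +$1,387.01 → -$718.32
  Jun: +$1,387.01 − $439.38 → $229.31
  Jul: +$1,387.01 − $2,396.49 → -$780.17
  Aug: +$1,387.01 → $606.84
  Sep: +$1,387.01 − $439.38 → $1,554.47
  Oct: +$1,387.01 − $2,396.49 → $544.99
  Nov: +$1,387.01 − $1,932.00 → $0.00
Lowest trial balance = -$2,105.33 (Apr)
Initial deposit = cushion − low point = $2,774.02 − (-$2,105.33) = $4,879.35

$4,879.35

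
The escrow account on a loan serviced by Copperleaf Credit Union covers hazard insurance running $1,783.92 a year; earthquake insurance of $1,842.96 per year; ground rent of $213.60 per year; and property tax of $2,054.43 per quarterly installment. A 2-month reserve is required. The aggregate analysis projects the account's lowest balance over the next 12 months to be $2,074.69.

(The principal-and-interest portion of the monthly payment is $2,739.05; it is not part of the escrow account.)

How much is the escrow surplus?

Hazard insurance: $1,783.92 per year
Earthquake insurance: $1,842.96 per year
Ground rent: $213.60 per year
Property tax: $2,054.43 × 4 = $8,217.72 per year
Annual escrow total = $1,783.92 + $1,842.96 + $213.60 + $8,217.72 = $12,058.20
Monthly escrow = $12,058.20 / 12 = $1,004.85
Cushion = 2 × $1,004.85 = $2,009.70
Surplus = $2,074.69 − $2,009.70 = $64.99

$64.99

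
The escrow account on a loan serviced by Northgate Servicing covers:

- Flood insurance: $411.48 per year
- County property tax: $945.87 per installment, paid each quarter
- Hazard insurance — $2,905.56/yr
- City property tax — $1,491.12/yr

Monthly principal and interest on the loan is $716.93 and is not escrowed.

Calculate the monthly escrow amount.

Flood insurance — $411.48 annually
County property tax — $945.87 × 4 = $3,783.48 annually
Hazard insurance — $2,905.56 annually
City property tax — $1,491.12 annually
Total annual escrow = $8,591.64
Base monthly escrow = $8,591.64 ÷ 12 = $715.97

$715.97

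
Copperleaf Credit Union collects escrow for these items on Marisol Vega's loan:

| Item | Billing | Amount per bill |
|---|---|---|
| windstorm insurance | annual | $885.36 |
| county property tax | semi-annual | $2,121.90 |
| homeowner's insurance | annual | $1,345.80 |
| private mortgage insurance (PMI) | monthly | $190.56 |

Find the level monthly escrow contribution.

Windstorm insurance: $885.36 per year
County property tax: $2,121.90 × 2 = $4,243.80 per year
Homeowner's insurance: $1,345.80 per year
Private mortgage insurance (PMI): $190.56 × 12 = $2,286.72 per year
Annual escrow total = $8,761.68
Per month = $8,761.68 ÷ 12 = $730.14

$730.14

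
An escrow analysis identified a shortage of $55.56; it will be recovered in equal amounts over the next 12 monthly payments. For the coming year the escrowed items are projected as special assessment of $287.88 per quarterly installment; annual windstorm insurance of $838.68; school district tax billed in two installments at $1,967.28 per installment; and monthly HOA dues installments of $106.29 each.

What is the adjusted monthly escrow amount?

$604.65

Special assessment: $287.88 × 4 = $1,151.52 per year
Windstorm insurance: $838.68 per year
School district tax: $1,967.28 × 2 = $3,934.56 per year
HOA dues: $106.29 × 12 = $1,275.48 per year
Total per year = $7,200.24
Monthly = $7,200.24 / 12 = $600.02
Monthly shortage recovery: $55.56 / 12 = $4.63
Adjusted monthly = $600.02 + $4.63 = $604.65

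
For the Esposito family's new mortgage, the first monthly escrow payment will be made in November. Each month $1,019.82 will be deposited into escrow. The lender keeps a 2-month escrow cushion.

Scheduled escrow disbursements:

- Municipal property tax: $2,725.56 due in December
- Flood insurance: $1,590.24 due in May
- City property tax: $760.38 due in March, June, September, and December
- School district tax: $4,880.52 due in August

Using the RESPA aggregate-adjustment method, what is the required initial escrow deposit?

$3,485.94

Cushion = 2 × $1,019.82 = $2,039.64
Trial balance (start $0, +$1,019.82 each month, − disbursements):
  Nov: +$1,019.82 → $1,019.82
  Dec: +$1,019.82 − $3,485.94 → -$1,446.30
  Jan: +$1,019.82 → -$426.48
  Feb: +$1,019.82 → $593.34
  Mar: +$1,019.82 − $760.38 → $852.78
  Apr: +$1,019.82 → $1,872.60
  May: +$1,019.82 − $1,590.24 → $1,302.18
  Jun: +$1,019.82 − $760.38 → $1,561.62
  Jul: +$1,019.82 → $2,581.44
  Aug: +$1,019.82 − $4,880.52 → -$1,279.26
  Sep: +$1,019.82 − $760.38 → -$1,019.82
  Oct: +$1,019.82 → $0.00
Lowest trial balance = -$1,446.30 (Dec)
Initial deposit = cushion − low point = $2,039.64 − (-$1,446.30) = $3,485.94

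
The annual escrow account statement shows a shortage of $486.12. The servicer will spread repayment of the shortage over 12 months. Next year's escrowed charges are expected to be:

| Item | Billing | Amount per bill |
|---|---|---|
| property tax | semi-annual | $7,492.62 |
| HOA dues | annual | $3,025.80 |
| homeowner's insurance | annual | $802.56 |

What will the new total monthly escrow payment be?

$1,608.31

Property tax = $7,492.62 × 2 = $14,985.24 annually
HOA dues = $3,025.80 annually
Homeowner's insurance = $802.56 annually
Annual escrow total = $18,813.60
Base monthly escrow = $18,813.60 ÷ 12 = $1,567.80
Shortage spread = $486.12 / 12 = $40.51/mo
New monthly escrow = $1,567.80 + $40.51 = $1,608.31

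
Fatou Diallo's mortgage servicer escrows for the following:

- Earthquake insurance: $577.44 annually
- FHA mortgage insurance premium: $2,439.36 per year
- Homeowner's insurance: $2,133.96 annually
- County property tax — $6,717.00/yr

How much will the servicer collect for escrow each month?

$988.98

Earthquake insurance — $577.44 annually
FHA mortgage insurance premium — $2,439.36 annually
Homeowner's insurance — $2,133.96 annually
County property tax — $6,717.00 annually
Total per year = $577.44 + $2,439.36 + $2,133.96 + $6,717.00 = $11,867.76
Monthly = $11,867.76 ÷ 12 = $988.98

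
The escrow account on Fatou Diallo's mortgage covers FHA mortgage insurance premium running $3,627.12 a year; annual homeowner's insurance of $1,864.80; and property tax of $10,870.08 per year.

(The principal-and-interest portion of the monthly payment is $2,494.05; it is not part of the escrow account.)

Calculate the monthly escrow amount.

FHA mortgage insurance premium = $3,627.12/yr
Homeowner's insurance = $1,864.80/yr
Property tax = $10,870.08/yr
Combined annual = $3,627.12 + $1,864.80 + $10,870.08 = $16,362.00
Base monthly escrow = $16,362.00 ÷ 12 = $1,363.50

$1,363.50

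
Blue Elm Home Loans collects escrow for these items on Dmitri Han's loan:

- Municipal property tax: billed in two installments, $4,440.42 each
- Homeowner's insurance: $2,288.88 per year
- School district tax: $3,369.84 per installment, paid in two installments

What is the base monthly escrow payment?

$1,492.45

Municipal property tax — $4,440.42 × 2 = $8,880.84/yr
Homeowner's insurance — $2,288.88/yr
School district tax — $3,369.84 × 2 = $6,739.68/yr
Annual escrow total = $8,880.84 + $2,288.88 + $6,739.68 = $17,909.40
Monthly escrow = $17,909.40 / 12 = $1,492.45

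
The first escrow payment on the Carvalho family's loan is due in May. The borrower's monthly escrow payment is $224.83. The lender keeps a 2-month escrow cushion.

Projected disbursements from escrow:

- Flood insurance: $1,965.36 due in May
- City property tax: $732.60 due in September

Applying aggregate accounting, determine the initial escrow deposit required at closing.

Cushion = 2 × $224.83 = $449.66
Trial balance (start $0, +$224.83 each month, − disbursements):
  May: +$224.83 − $1,965.36 → -$1,740.53
  Jun: +$224.83 → -$1,515.70
  Jul: +$224.83 → -$1,290.87
  Aug: +$224.83 → -$1,066.04
  Sep: +$224.83 − $732.60 → -$1,573.81
  Oct: +$224.83 → -$1,348.98
  Nov: +$224.83 → -$1,124.15
  Dec: +$224.83 → -$899.32
  Jan: +$224.83 → -$674.49
  Feb: +$224.83 → -$449.66
  Mar: +$224.83 → -$224.83
  Apr: +$224.83 → $0.00
Lowest trial balance = -$1,740.53 (May)
Initial deposit = cushion − low point = $449.66 − (-$1,740.53) = $2,190.19

$2,190.19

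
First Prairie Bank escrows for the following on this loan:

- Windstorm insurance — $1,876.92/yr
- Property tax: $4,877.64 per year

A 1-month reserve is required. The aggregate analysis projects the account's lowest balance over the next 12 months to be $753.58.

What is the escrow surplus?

$190.70

Windstorm insurance — $1,876.92
Property tax — $4,877.64
Total annual escrow = $1,876.92 + $4,877.64 = $6,754.56
Base monthly escrow = $6,754.56 / 12 = $562.88
Cushion = 1 × $562.88 = $562.88
Surplus = $753.58 − $562.88 = $190.70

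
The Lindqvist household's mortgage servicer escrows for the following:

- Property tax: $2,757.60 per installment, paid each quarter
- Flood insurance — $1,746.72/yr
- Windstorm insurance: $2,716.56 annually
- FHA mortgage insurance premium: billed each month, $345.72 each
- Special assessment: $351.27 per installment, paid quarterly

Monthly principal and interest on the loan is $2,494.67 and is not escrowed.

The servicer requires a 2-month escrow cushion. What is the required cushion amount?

$3,507.90

Property tax = $2,757.60 × 4 = $11,030.40
Flood insurance = $1,746.72
Windstorm insurance = $2,716.56
FHA mortgage insurance premium = $345.72 × 12 = $4,148.64
Special assessment = $351.27 × 4 = $1,405.08
Annual escrow total = $11,030.40 + $1,746.72 + $2,716.56 + $4,148.64 + $1,405.08 = $21,047.40
Per month = $21,047.40 ÷ 12 = $1,753.95
Cushion = 2 × $1,753.95 = $3,507.90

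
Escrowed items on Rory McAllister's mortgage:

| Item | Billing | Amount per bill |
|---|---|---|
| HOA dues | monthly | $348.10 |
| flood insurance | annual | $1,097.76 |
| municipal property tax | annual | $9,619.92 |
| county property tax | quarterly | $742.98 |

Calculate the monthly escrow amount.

$1,488.90

HOA dues — $348.10 × 12 = $4,177.20 per year
Flood insurance — $1,097.76 per year
Municipal property tax — $9,619.92 per year
County property tax — $742.98 × 4 = $2,971.92 per year
Total annual escrow = $17,866.80
Monthly = $17,866.80 / 12 = $1,488.90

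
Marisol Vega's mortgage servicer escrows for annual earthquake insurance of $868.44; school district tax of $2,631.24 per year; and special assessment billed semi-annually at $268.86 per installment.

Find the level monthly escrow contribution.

Earthquake insurance = $868.44/yr
School district tax = $2,631.24/yr
Special assessment = $268.86 × 2 = $537.72/yr
Combined annual = $868.44 + $2,631.24 + $537.72 = $4,037.40
Monthly = $4,037.40 ÷ 12 = $336.45

$336.45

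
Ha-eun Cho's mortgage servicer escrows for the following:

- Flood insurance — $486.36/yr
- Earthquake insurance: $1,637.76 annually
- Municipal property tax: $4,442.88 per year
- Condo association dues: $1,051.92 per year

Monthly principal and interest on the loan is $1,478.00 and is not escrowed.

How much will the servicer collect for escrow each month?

Flood insurance — $486.36 annually
Earthquake insurance — $1,637.76 annually
Municipal property tax — $4,442.88 annually
Condo association dues — $1,051.92 annually
Total annual escrow = $486.36 + $1,637.76 + $4,442.88 + $1,051.92 = $7,618.92
Per month = $7,618.92 ÷ 12 = $634.91

$634.91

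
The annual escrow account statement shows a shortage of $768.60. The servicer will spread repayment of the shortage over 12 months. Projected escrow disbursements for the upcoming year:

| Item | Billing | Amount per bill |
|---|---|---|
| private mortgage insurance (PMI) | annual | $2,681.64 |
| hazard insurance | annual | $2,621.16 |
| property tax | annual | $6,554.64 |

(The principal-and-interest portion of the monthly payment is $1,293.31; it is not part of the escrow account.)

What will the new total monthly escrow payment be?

Private mortgage insurance (PMI): $2,681.64
Hazard insurance: $2,621.16
Property tax: $6,554.64
Combined annual = $2,681.64 + $2,621.16 + $6,554.64 = $11,857.44
Monthly = $11,857.44 ÷ 12 = $988.12
Shortage per month = $768.60 ÷ 12 = $64.05
Adjusted monthly = $988.12 + $64.05 = $1,052.17

$1,052.17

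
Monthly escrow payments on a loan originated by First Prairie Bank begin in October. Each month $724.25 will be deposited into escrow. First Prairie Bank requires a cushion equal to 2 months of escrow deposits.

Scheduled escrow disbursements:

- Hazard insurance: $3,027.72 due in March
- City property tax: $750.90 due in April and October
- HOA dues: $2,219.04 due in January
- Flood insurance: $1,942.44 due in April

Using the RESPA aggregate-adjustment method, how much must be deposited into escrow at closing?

$5,069.75

Cushion = 2 × $724.25 = $1,448.50
Trial balance (start $0, +$724.25 each month, − disbursements):
  Oct: +$724.25 − $750.90 → -$26.65
  Nov: +$724.25 → $697.60
  Dec: +$724.25 → $1,421.85
  Jan: +$724.25 − $2,219.04 → -$72.94
  Feb: +$724.25 → $651.31
  Mar: +$724.25 − $3,027.72 → -$1,652.16
  Apr: +$724.25 − $2,693.34 → -$3,621.25
  May: +$724.25 → -$2,897.00
  Jun: +$724.25 → -$2,172.75
  Jul: +$724.25 → -$1,448.50
  Aug: +$724.25 → -$724.25
  Sep: +$724.25 → $0.00
Lowest trial balance = -$3,621.25 (Apr)
Initial deposit = cushion − low point = $1,448.50 − (-$3,621.25) = $5,069.75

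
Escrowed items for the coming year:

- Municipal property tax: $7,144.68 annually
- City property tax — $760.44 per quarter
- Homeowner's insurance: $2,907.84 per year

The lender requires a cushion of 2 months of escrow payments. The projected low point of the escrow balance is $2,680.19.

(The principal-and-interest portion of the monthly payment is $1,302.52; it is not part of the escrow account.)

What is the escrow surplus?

$497.81

Municipal property tax = $7,144.68/yr
City property tax = $760.44 × 4 = $3,041.76/yr
Homeowner's insurance = $2,907.84/yr
Annual escrow total = $13,094.28
Monthly = $13,094.28 / 12 = $1,091.19
Required reserve = 2 × $1,091.19 = $2,182.38
Surplus = $2,680.19 − $2,182.38 = $497.81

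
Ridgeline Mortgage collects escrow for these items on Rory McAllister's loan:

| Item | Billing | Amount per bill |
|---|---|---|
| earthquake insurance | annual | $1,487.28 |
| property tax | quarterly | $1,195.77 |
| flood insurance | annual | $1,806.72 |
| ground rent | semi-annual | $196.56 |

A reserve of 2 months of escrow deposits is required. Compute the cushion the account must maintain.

Earthquake insurance — $1,487.28 per year
Property tax — $1,195.77 × 4 = $4,783.08 per year
Flood insurance — $1,806.72 per year
Ground rent — $196.56 × 2 = $393.12 per year
Total per year = $1,487.28 + $4,783.08 + $1,806.72 + $393.12 = $8,470.20
Base monthly escrow = $8,470.20 / 12 = $705.85
Required cushion = 2 × $705.85 = $1,411.70

$1,411.70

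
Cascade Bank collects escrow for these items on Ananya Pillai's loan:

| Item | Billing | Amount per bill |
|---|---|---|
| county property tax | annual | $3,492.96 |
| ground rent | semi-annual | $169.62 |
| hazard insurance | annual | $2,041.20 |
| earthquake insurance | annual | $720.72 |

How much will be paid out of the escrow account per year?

$6,594.12

County property tax: $3,492.96 per year
Ground rent: $169.62 × 2 = $339.24 per year
Hazard insurance: $2,041.20 per year
Earthquake insurance: $720.72 per year
Yearly total = $3,492.96 + $339.24 + $2,041.20 + $720.72 = $6,594.12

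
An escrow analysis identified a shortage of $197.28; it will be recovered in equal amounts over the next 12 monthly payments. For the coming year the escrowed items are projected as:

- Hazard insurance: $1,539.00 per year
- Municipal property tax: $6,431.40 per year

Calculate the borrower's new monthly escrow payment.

Hazard insurance: $1,539.00/yr
Municipal property tax: $6,431.40/yr
Total per year = $7,970.40
Per month = $7,970.40 ÷ 12 = $664.20
Shortage spread = $197.28 / 12 = $16.44/mo
Adjusted monthly = $664.20 + $16.44 = $680.64

$680.64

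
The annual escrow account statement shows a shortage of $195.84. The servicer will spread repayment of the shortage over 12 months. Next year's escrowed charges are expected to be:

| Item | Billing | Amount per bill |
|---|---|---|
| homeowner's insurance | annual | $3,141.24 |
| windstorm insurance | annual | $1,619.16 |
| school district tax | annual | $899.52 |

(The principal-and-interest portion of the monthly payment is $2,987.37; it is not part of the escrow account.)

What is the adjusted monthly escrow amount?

Homeowner's insurance — $3,141.24 per year
Windstorm insurance — $1,619.16 per year
School district tax — $899.52 per year
Annual escrow total = $3,141.24 + $1,619.16 + $899.52 = $5,659.92
Monthly escrow = $5,659.92 / 12 = $471.66
Monthly shortage recovery: $195.84 ÷ 12 = $16.32
Adjusted monthly = $471.66 + $16.32 = $487.98

$487.98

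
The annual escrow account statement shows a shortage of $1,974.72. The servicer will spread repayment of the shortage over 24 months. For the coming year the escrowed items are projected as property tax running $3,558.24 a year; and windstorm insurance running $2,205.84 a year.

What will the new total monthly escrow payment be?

$562.62

Property tax = $3,558.24/yr
Windstorm insurance = $2,205.84/yr
Total per year = $3,558.24 + $2,205.84 = $5,764.08
Monthly = $5,764.08 ÷ 12 = $480.34
Shortage per month = $1,974.72 / 24 = $82.28
Adjusted monthly = $480.34 + $82.28 = $562.62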